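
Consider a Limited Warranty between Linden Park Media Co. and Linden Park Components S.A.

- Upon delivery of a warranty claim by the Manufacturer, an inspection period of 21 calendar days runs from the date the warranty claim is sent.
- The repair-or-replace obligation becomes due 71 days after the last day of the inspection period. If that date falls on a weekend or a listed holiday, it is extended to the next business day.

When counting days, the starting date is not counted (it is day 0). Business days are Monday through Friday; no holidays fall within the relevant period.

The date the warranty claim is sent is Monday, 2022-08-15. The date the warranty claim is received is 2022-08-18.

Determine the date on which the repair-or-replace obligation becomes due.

2022-11-15

The last day of the inspection period: 2022-08-15 + 21 days = 2022-09-05.
Adding 71 calendar days to 2022-09-05 gives 2022-11-15, which is the date on which the repair-or-replace obligation becomes due. 2022-11-15 is a Tuesday, so no roll-forward applies.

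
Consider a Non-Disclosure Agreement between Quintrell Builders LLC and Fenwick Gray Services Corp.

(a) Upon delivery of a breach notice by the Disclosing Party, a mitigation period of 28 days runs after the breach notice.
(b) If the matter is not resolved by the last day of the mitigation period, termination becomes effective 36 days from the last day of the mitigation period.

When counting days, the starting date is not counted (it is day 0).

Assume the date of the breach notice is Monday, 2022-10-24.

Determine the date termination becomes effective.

2022-12-27

The last day of the mitigation period: 28 calendar days after 2022-10-24 is 2022-11-21.
The date termination becomes effective: 36 calendar days after 2022-11-21 is 2022-12-27.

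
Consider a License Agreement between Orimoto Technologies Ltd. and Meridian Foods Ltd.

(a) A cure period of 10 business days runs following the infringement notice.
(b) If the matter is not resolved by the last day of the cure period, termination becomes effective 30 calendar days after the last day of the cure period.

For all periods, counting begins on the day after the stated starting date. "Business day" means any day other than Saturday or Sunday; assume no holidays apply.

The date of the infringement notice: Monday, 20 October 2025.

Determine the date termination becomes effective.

3 December 2025

The last day of the cure period: counting 10 business days from Monday, 20 October 2025 (Oct 21, Oct 22, Oct 23, Oct 24, Oct 27, Oct 28, Oct 29, Oct 30, Oct 31, Nov 3, skipping weekends) reaches Monday, 3 November 2025.
The date termination becomes effective: 3 November 2025 + 30 days = 3 December 2025.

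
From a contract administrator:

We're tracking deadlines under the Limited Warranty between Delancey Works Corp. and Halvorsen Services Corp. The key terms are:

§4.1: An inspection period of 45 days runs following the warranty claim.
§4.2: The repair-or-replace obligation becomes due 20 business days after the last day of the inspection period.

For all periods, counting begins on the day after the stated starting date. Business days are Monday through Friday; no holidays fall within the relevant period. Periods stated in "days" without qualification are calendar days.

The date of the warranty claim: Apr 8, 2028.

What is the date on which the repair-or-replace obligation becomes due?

The last day of the inspection period: Apr 8, 2028 + 45 days = May 23, 2028.
From Tuesday, May 23, 2028, 20 business days (May 24, May 25, May 26, May 29, …, Jun 16, Jun 19, Jun 20, skipping weekends) brings us to Tuesday, Jun 20, 2028, which is the date on which the repair-or-replace obligation becomes due.

Jun 20, 2028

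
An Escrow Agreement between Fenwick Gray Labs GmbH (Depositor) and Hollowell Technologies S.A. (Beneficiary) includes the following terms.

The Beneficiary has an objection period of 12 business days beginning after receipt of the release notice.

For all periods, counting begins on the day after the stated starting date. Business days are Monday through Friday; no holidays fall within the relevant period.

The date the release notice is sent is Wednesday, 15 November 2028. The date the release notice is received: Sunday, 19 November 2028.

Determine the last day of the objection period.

5 December 2028

The last day of the objection period: 12 business days after Sunday, 19 November 2028, skipping weekends — Nov 20, Nov 21, Nov 22, Nov 23, …, Dec 1, Dec 4, Dec 5 — lands on Tuesday, 5 December 2028.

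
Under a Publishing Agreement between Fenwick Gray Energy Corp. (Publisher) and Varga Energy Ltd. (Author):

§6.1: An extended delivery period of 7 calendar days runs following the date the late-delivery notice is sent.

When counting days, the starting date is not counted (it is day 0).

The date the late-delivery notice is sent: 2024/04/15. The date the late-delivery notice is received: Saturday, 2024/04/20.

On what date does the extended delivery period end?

2024/04/22

The last day of the extended delivery period: 7 calendar days after 2024/04/15 is 2024/04/22.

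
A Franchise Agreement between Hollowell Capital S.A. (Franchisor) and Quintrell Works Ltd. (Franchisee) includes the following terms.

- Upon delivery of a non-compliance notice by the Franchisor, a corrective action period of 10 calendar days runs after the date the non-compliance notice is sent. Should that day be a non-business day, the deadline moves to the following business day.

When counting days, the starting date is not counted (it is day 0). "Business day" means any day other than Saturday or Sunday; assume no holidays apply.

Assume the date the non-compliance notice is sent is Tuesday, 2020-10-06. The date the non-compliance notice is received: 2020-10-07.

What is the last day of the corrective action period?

2020-10-16

The last day of the corrective action period: 2020-10-06 + 10 days = 2020-10-16. 2020-10-16 is a Friday, so no roll-forward applies.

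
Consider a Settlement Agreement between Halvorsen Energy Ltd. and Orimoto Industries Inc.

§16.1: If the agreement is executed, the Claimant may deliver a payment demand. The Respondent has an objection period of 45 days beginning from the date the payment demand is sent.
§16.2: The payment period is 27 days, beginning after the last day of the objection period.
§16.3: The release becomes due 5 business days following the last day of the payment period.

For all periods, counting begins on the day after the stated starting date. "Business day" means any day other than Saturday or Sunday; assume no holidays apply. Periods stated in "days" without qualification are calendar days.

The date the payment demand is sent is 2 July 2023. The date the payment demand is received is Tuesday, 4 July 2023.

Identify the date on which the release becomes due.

19 September 2023

Adding 45 calendar days to 2 July 2023 gives 16 August 2023, which is the last day of the objection period.
The last day of the payment period: 16 August 2023 + 27 days = 12 September 2023.
The date on which the release becomes due: counting 5 business days from Tuesday, 12 September 2023 (Sep 13, Sep 14, Sep 15, Sep 18, Sep 19, skipping weekends) reaches Tuesday, 19 September 2023.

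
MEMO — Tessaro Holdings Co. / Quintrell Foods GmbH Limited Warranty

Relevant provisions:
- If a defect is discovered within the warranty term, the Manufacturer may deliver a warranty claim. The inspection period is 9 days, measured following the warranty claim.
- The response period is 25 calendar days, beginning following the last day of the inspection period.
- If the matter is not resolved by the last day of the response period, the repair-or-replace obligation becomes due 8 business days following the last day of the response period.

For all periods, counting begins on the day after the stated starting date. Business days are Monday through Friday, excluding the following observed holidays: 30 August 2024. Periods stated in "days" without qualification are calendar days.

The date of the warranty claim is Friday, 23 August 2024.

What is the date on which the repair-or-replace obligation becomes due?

The last day of the inspection period: 9 calendar days after 23 August 2024 is 1 September 2024.
The last day of the response period: 25 calendar days after 1 September 2024 is 26 September 2024.
From Thursday, 26 September 2024, 8 business days (Sep 27, Sep 30, Oct 1, Oct 2, Oct 3, Oct 4, Oct 7, Oct 8, skipping weekends) brings us to Tuesday, 8 October 2024, which is the date on which the repair-or-replace obligation becomes due.

8 October 2024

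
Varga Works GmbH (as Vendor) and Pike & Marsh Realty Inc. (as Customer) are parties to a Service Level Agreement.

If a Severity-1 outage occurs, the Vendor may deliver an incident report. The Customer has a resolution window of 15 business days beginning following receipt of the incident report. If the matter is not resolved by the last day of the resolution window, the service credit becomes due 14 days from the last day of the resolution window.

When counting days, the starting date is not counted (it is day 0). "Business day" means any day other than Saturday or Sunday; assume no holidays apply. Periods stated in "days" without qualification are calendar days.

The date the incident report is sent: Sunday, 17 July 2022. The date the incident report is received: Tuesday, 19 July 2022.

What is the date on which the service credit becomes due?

23 August 2022

The last day of the resolution window: counting 15 business days from Tuesday, 19 July 2022 (Jul 20, Jul 21, Jul 22, Jul 25, …, Aug 5, Aug 8, Aug 9, skipping weekends) reaches Tuesday, 9 August 2022.
The date on which the service credit becomes due: 14 calendar days after 9 August 2022 is 23 August 2022.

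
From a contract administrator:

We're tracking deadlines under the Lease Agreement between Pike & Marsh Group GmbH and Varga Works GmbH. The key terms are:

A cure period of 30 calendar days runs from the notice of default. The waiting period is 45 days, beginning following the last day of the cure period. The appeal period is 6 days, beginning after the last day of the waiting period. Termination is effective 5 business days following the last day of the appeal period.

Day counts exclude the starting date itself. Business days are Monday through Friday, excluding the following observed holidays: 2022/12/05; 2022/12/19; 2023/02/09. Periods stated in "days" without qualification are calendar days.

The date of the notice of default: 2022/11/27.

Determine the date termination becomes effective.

2023/02/23

The last day of the cure period: 30 calendar days after 2022/11/27 is 2022/12/27.
The last day of the waiting period: 45 calendar days after 2022/12/27 is 2023/02/10.
Adding 6 calendar days to 2023/02/10 gives 2023/02/16, which is the last day of the appeal period.
From Thursday, 2023/02/16, 5 business days (Feb 17, Feb 20, Feb 21, Feb 22, Feb 23, skipping weekends) brings us to Thursday, 2023/02/23, which is the date termination becomes effective.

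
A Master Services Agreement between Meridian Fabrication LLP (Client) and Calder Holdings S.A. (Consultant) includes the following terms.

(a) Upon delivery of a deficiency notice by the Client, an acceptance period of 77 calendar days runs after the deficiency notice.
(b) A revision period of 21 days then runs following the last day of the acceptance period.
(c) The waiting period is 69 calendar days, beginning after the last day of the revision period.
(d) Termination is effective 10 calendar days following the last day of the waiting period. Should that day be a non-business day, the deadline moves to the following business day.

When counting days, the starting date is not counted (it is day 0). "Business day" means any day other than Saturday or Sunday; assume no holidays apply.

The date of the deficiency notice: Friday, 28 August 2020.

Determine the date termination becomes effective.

22 February 2021

Adding 77 calendar days to 28 August 2020 gives 13 November 2020, which is the last day of the acceptance period.
Adding 21 calendar days to 13 November 2020 gives 4 December 2020, which is the last day of the revision period.
The last day of the waiting period: 69 calendar days after 4 December 2020 is 11 February 2021.
The date termination becomes effective: 10 calendar days after 11 February 2021 is 21 February 2021. That falls on a Sunday, so it rolls to the next business day, Monday, 22 February 2021.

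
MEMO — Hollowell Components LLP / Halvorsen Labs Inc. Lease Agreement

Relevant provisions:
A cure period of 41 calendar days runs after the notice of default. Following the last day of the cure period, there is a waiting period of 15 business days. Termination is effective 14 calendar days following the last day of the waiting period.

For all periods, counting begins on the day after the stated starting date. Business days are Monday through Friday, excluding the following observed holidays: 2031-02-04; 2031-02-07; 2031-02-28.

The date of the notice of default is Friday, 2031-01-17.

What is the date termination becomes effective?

Adding 41 calendar days to 2031-01-17 gives 2031-02-27, which is the last day of the cure period.
From Thursday, 2031-02-27, 15 business days (Mar 3, Mar 4, Mar 5, Mar 6, …, Mar 19, Mar 20, Mar 21, skipping weekends and the listed holiday on Feb 28) brings us to Friday, 2031-03-21, which is the last day of the waiting period.
The date termination becomes effective: 2031-03-21 + 14 days = 2031-04-04.

2031-04-04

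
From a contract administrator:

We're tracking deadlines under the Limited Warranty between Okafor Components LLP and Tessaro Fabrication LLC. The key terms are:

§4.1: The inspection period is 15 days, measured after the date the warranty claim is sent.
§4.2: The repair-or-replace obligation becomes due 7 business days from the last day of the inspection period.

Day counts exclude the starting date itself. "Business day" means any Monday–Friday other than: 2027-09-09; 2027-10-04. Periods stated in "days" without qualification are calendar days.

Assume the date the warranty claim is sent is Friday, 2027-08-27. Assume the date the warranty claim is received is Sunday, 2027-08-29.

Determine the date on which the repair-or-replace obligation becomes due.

Adding 15 calendar days to 2027-08-27 gives 2027-09-11, which is the last day of the inspection period.
The date on which the repair-or-replace obligation becomes due: counting 7 business days from Saturday, 2027-09-11 (Sep 13, Sep 14, Sep 15, Sep 16, Sep 17, Sep 20, Sep 21, skipping weekends) reaches Tuesday, 2027-09-21.

2027-09-21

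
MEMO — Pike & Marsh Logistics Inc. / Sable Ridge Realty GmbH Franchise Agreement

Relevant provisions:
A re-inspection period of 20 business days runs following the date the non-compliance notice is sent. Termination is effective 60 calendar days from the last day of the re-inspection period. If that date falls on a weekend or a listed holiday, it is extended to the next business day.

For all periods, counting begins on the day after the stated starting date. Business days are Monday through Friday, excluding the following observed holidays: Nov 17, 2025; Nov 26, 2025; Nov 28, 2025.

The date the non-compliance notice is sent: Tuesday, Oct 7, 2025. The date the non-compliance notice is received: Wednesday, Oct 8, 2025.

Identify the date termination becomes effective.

Jan 5, 2026

The last day of the re-inspection period: counting 20 business days from Tuesday, Oct 7, 2025 (Oct 8, Oct 9, Oct 10, Oct 13, …, Oct 31, Nov 3, Nov 4, skipping weekends) reaches Tuesday, Nov 4, 2025.
The date termination becomes effective: Nov 4, 2025 + 60 days = Jan 3, 2026. That falls on a Saturday, so it rolls to the next business day, Monday, Jan 5, 2026.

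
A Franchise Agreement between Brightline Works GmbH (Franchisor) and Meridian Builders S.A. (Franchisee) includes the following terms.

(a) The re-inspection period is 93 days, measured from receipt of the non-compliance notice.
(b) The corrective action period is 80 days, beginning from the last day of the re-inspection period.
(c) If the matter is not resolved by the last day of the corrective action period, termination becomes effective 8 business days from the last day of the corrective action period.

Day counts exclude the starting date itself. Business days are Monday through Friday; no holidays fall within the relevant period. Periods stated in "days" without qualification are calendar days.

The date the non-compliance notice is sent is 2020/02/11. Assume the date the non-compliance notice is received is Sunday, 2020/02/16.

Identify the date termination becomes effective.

2020/08/19

The last day of the re-inspection period: 2020/02/16 + 93 days = 2020/05/19.
Adding 80 calendar days to 2020/05/19 gives 2020/08/07, which is the last day of the corrective action period.
The date termination becomes effective: counting 8 business days from Friday, 2020/08/07 (Aug 10, Aug 11, Aug 12, Aug 13, Aug 14, Aug 17, Aug 18, Aug 19, skipping weekends) reaches Wednesday, 2020/08/19.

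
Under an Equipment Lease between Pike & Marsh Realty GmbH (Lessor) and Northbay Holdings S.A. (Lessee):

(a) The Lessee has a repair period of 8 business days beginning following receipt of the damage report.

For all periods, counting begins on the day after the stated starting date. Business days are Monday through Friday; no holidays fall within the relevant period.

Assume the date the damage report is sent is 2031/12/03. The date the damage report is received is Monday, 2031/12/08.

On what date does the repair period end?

2031/12/18

The last day of the repair period: 8 business days after Monday, 2031/12/08, skipping weekends — Dec 9, Dec 10, Dec 11, Dec 12, Dec 15, Dec 16, Dec 17, Dec 18 — lands on Thursday, 2031/12/18.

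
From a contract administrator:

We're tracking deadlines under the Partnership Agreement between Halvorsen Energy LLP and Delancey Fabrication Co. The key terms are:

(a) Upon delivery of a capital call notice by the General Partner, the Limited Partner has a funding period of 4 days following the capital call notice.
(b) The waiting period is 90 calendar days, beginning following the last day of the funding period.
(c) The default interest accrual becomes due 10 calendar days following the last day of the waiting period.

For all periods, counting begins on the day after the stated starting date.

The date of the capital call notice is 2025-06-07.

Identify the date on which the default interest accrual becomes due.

Adding 4 calendar days to 2025-06-07 gives 2025-06-11, which is the last day of the funding period.
The last day of the waiting period: 90 calendar days after 2025-06-11 is 2025-09-09.
The date on which the default interest accrual becomes due: 2025-09-09 + 10 days = 2025-09-19.

2025-09-19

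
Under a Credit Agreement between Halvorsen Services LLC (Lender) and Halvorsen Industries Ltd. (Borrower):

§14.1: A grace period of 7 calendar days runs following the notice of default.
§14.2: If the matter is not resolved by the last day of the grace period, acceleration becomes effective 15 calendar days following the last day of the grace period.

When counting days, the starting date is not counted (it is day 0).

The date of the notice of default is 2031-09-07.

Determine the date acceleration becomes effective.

2031-09-29

The last day of the grace period: 2031-09-07 + 7 days = 2031-09-14.
The date acceleration becomes effective: 2031-09-14 + 15 days = 2031-09-29.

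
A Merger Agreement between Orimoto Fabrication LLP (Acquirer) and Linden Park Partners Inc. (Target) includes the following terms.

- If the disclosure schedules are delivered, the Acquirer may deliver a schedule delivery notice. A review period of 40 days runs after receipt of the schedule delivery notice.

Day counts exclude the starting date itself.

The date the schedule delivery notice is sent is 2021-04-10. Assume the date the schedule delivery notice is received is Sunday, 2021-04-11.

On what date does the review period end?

2021-05-21

The last day of the review period: 2021-04-11 + 40 days = 2021-05-21.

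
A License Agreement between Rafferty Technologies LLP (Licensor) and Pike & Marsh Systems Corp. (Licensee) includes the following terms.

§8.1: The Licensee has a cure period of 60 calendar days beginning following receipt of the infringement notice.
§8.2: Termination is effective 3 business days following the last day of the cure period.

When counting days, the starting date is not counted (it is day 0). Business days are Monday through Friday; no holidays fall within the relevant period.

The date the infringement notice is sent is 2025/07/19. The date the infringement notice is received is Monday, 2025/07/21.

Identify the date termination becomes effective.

The last day of the cure period: 2025/07/21 + 60 days = 2025/09/19.
The date termination becomes effective: counting 3 business days from Friday, 2025/09/19 (Sep 22, Sep 23, Sep 24, skipping weekends) reaches Wednesday, 2025/09/24.

2025/09/24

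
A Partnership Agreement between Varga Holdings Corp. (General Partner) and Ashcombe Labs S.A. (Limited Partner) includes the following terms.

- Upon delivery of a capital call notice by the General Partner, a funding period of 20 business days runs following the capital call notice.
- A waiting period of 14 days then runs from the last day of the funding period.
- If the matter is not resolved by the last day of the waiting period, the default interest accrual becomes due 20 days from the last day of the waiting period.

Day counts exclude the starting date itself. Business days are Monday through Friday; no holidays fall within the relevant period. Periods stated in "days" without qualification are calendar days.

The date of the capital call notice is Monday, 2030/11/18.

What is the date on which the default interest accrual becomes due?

The last day of the funding period: 20 business days after Monday, 2030/11/18, skipping weekends — Nov 19, Nov 20, Nov 21, Nov 22, …, Dec 12, Dec 13, Dec 16 — lands on Monday, 2030/12/16.
The last day of the waiting period: 2030/12/16 + 14 days = 2030/12/30.
The date on which the default interest accrual becomes due: 2030/12/30 + 20 days = 2031/01/19.

2031/01/19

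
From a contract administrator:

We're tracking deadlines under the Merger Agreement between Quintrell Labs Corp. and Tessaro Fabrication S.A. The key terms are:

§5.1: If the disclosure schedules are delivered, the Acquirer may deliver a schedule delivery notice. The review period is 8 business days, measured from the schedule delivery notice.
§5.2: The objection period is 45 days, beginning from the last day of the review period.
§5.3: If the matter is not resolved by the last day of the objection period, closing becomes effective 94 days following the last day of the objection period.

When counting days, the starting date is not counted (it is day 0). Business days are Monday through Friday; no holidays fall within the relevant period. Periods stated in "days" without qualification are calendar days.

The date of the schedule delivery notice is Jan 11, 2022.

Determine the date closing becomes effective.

From Tuesday, Jan 11, 2022, 8 business days (Jan 12, Jan 13, Jan 14, Jan 17, Jan 18, Jan 19, Jan 20, Jan 21, skipping weekends) brings us to Friday, Jan 21, 2022, which is the last day of the review period.
The last day of the objection period: 45 calendar days after Jan 21, 2022 is Mar 7, 2022.
Adding 94 calendar days to Mar 7, 2022 gives Jun 9, 2022, which is the date closing becomes effective.

Jun 9, 2022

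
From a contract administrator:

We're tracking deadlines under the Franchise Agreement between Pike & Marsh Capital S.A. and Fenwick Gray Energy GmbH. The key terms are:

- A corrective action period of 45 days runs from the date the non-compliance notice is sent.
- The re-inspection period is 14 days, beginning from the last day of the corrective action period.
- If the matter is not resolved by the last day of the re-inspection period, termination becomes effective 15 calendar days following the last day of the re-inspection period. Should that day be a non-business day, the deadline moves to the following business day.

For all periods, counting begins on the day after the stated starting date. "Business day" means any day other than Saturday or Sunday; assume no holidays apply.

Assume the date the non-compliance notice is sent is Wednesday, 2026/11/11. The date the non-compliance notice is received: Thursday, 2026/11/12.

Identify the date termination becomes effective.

2027/01/25

Adding 45 calendar days to 2026/11/11 gives 2026/12/26, which is the last day of the corrective action period.
The last day of the re-inspection period: 14 calendar days after 2026/12/26 is 2027/01/09.
The date termination becomes effective: 15 calendar days after 2027/01/09 is 2027/01/24. That falls on a Sunday, so it rolls to the next business day, Monday, 2027/01/25.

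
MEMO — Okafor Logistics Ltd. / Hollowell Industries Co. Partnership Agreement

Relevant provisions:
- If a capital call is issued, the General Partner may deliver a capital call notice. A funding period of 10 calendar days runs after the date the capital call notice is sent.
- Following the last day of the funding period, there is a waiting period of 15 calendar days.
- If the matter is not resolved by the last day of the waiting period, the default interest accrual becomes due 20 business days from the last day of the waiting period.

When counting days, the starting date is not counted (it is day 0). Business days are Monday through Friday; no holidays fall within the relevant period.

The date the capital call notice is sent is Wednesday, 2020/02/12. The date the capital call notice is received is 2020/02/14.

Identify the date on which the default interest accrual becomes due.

2020/04/03

The last day of the funding period: 10 calendar days after 2020/02/12 is 2020/02/22.
The last day of the waiting period: 15 calendar days after 2020/02/22 is 2020/03/08.
The date on which the default interest accrual becomes due: 20 business days after Sunday, 2020/03/08, skipping weekends — Mar 9, Mar 10, Mar 11, Mar 12, …, Apr 1, Apr 2, Apr 3 — lands on Friday, 2020/04/03.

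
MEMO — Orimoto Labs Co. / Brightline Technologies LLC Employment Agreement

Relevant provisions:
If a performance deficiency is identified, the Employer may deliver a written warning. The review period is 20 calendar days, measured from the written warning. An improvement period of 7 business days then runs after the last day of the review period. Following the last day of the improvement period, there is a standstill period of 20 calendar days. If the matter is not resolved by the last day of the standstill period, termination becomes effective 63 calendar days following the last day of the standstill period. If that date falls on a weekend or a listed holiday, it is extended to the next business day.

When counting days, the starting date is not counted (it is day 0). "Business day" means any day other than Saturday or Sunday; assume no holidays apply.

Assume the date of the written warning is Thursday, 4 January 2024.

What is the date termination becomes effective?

25 April 2024

The last day of the review period: 4 January 2024 + 20 days = 24 January 2024.
From Wednesday, 24 January 2024, 7 business days (Jan 25, Jan 26, Jan 29, Jan 30, Jan 31, Feb 1, Feb 2, skipping weekends) brings us to Friday, 2 February 2024, which is the last day of the improvement period.
Adding 20 calendar days to 2 February 2024 gives 22 February 2024, which is the last day of the standstill period.
Adding 63 calendar days to 22 February 2024 gives 25 April 2024, which is the date termination becomes effective. 25 April 2024 is a Thursday, so no roll-forward applies.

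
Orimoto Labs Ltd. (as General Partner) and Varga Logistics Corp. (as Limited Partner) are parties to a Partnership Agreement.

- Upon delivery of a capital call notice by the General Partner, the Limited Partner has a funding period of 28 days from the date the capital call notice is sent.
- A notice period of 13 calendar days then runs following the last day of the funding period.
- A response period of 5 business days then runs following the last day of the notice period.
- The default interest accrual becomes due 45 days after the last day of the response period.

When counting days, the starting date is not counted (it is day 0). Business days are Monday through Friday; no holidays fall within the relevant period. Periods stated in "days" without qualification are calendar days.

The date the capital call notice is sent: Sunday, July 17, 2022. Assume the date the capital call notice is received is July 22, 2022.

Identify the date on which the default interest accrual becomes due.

Adding 28 calendar days to July 17, 2022 gives August 14, 2022, which is the last day of the funding period.
The last day of the notice period: 13 calendar days after August 14, 2022 is August 27, 2022.
The last day of the response period: 5 business days after Saturday, August 27, 2022, skipping weekends — Aug 29, Aug 30, Aug 31, Sep 1, Sep 2 — lands on Friday, September 2, 2022.
The date on which the default interest accrual becomes due: September 2, 2022 + 45 days = October 17, 2022.

October 17, 2022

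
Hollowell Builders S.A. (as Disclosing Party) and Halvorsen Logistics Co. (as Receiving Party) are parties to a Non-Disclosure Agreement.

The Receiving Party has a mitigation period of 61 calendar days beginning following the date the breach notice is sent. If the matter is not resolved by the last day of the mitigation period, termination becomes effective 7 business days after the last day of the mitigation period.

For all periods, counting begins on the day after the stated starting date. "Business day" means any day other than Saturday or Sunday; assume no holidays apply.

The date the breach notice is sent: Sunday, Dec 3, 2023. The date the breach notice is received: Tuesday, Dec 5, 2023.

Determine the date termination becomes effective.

Feb 13, 2024

Adding 61 calendar days to Dec 3, 2023 gives Feb 2, 2024, which is the last day of the mitigation period.
The date termination becomes effective: 7 business days after Friday, Feb 2, 2024, skipping weekends — Feb 5, Feb 6, Feb 7, Feb 8, Feb 9, Feb 12, Feb 13 — lands on Tuesday, Feb 13, 2024.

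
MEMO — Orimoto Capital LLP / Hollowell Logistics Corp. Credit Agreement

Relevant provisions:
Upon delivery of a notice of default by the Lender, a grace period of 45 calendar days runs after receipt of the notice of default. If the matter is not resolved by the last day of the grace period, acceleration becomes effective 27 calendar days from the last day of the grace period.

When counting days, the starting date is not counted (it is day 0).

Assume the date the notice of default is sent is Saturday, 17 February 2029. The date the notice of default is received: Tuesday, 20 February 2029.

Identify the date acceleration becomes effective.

3 May 2029

The last day of the grace period: 45 calendar days after 20 February 2029 is 6 April 2029.
Adding 27 calendar days to 6 April 2029 gives 3 May 2029, which is the date acceleration becomes effective.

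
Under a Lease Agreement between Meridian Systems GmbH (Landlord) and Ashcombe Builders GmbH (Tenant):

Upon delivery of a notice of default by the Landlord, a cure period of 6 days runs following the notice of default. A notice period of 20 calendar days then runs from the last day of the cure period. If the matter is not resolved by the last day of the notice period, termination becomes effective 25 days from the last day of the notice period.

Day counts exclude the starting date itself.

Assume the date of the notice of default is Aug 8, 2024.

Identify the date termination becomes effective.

Sep 28, 2024

Adding 6 calendar days to Aug 8, 2024 gives Aug 14, 2024, which is the last day of the cure period.
The last day of the notice period: 20 calendar days after Aug 14, 2024 is Sep 3, 2024.
The date termination becomes effective: 25 calendar days after Sep 3, 2024 is Sep 28, 2024.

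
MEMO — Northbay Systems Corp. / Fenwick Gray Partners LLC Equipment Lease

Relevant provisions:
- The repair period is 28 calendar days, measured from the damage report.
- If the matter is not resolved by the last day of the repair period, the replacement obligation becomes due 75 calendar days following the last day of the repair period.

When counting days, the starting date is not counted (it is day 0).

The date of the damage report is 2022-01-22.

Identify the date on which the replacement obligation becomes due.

2022-05-05

Adding 28 calendar days to 2022-01-22 gives 2022-02-19, which is the last day of the repair period.
The date on which the replacement obligation becomes due: 2022-02-19 + 75 days = 2022-05-05.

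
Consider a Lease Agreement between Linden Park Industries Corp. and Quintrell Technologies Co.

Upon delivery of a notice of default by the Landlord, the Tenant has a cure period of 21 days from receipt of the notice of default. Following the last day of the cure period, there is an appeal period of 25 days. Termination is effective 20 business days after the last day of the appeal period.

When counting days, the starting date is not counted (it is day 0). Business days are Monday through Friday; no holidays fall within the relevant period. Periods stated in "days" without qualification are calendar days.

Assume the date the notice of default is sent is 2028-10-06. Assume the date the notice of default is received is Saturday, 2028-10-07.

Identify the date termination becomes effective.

2028-12-20

The last day of the cure period: 21 calendar days after 2028-10-07 is 2028-10-28.
The last day of the appeal period: 25 calendar days after 2028-10-28 is 2028-11-22.
From Wednesday, 2028-11-22, 20 business days (Nov 23, Nov 24, Nov 27, Nov 28, …, Dec 18, Dec 19, Dec 20, skipping weekends) brings us to Wednesday, 2028-12-20, which is the date termination becomes effective.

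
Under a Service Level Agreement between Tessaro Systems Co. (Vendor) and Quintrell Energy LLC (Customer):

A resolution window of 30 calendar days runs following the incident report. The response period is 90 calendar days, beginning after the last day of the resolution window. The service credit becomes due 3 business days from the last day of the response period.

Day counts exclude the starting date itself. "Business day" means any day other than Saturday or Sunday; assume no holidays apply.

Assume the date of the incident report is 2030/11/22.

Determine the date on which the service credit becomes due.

Adding 30 calendar days to 2030/11/22 gives 2030/12/22, which is the last day of the resolution window.
The last day of the response period: 2030/12/22 + 90 days = 2031/03/22.
From Saturday, 2031/03/22, 3 business days (Mar 24, Mar 25, Mar 26, skipping weekends) brings us to Wednesday, 2031/03/26, which is the date on which the service credit becomes due.

2031/03/26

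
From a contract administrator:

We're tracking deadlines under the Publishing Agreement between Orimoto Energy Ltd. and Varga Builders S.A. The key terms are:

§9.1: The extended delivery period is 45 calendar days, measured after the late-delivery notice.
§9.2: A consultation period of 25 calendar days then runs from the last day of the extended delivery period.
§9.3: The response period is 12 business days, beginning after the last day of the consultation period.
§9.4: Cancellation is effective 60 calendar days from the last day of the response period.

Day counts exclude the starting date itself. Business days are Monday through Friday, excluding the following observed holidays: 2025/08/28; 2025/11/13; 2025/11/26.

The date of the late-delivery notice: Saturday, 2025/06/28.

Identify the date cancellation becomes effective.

The last day of the extended delivery period: 45 calendar days after 2025/06/28 is 2025/08/12.
The last day of the consultation period: 25 calendar days after 2025/08/12 is 2025/09/06.
From Saturday, 2025/09/06, 12 business days (Sep 8, Sep 9, Sep 10, Sep 11, …, Sep 19, Sep 22, Sep 23, skipping weekends) brings us to Tuesday, 2025/09/23, which is the last day of the response period.
The date cancellation becomes effective: 60 calendar days after 2025/09/23 is 2025/11/22.

2025/11/22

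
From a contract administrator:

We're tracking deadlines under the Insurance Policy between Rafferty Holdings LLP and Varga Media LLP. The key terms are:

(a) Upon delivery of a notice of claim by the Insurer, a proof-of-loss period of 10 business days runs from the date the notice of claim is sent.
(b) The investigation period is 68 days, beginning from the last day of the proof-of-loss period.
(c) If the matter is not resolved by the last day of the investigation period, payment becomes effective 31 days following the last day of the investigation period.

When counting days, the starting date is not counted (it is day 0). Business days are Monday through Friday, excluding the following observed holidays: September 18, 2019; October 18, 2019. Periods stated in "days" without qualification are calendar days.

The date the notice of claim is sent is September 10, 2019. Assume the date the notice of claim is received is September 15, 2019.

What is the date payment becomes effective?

The last day of the proof-of-loss period: counting 10 business days from Tuesday, September 10, 2019 (Sep 11, Sep 12, Sep 13, Sep 16, Sep 17, Sep 19, Sep 20, Sep 23, Sep 24, Sep 25, skipping weekends and the listed holiday on Sep 18) reaches Wednesday, September 25, 2019.
The last day of the investigation period: September 25, 2019 + 68 days = December 2, 2019.
The date payment becomes effective: December 2, 2019 + 31 days = January 2, 2020.

January 2, 2020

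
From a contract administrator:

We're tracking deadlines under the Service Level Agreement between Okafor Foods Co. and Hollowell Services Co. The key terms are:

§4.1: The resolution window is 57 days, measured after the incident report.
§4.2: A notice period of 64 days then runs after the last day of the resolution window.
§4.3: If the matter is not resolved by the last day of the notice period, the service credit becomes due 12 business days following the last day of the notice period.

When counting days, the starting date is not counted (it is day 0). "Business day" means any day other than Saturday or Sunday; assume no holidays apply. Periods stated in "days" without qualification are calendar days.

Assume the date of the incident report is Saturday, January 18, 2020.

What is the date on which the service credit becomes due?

June 3, 2020

The last day of the resolution window: 57 calendar days after January 18, 2020 is March 15, 2020.
The last day of the notice period: 64 calendar days after March 15, 2020 is May 18, 2020.
From Monday, May 18, 2020, 12 business days (May 19, May 20, May 21, May 22, …, Jun 1, Jun 2, Jun 3, skipping weekends) brings us to Wednesday, June 3, 2020, which is the date on which the service credit becomes due.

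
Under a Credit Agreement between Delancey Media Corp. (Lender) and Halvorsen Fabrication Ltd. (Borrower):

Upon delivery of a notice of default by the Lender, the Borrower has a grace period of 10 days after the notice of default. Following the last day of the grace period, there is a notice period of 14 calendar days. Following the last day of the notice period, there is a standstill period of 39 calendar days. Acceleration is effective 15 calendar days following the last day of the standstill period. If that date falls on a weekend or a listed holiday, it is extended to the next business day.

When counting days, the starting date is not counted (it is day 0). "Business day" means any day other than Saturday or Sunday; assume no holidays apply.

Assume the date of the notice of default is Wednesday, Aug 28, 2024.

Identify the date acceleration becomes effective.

Nov 14, 2024

The last day of the grace period: Aug 28, 2024 + 10 days = Sep 7, 2024.
The last day of the notice period: 14 calendar days after Sep 7, 2024 is Sep 21, 2024.
The last day of the standstill period: Sep 21, 2024 + 39 days = Oct 30, 2024.
Adding 15 calendar days to Oct 30, 2024 gives Nov 14, 2024, which is the date acceleration becomes effective. Nov 14, 2024 is a Thursday, so no roll-forward applies.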